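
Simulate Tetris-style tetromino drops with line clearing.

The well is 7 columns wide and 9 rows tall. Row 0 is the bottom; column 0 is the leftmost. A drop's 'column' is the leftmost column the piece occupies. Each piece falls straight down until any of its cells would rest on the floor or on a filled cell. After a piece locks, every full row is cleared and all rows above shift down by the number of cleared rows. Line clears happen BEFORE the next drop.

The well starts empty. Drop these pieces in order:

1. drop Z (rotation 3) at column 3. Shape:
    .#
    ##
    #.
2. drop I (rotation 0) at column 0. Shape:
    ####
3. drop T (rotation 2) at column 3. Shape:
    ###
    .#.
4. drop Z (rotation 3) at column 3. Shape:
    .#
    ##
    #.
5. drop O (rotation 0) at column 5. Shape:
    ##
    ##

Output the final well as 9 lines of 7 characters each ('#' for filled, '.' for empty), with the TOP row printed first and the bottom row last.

Drop 1: Z rot3 at col 3 lands with bottom-row=0; cleared 0 line(s) (total 0); column heights now [0 0 0 2 3 0 0], max=3
Drop 2: I rot0 at col 0 lands with bottom-row=2; cleared 0 line(s) (total 0); column heights now [3 3 3 3 3 0 0], max=3
Drop 3: T rot2 at col 3 lands with bottom-row=3; cleared 0 line(s) (total 0); column heights now [3 3 3 5 5 5 0], max=5
Drop 4: Z rot3 at col 3 lands with bottom-row=5; cleared 0 line(s) (total 0); column heights now [3 3 3 7 8 5 0], max=8
Drop 5: O rot0 at col 5 lands with bottom-row=5; cleared 0 line(s) (total 0); column heights now [3 3 3 7 8 7 7], max=8

Answer: .......
....#..
...####
...#.##
...###.
....#..
#####..
...##..
...#...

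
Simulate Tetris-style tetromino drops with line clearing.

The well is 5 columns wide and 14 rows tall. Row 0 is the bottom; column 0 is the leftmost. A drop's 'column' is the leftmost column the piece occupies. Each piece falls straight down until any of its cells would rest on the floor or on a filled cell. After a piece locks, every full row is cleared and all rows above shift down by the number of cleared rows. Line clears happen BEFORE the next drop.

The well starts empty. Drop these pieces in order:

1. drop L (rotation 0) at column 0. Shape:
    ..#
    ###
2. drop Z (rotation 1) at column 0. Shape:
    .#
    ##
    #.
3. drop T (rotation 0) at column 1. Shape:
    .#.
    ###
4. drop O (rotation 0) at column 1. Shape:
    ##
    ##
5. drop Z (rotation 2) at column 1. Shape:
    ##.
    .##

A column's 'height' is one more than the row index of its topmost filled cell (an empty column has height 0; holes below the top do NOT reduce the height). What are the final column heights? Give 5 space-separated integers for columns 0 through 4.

Drop 1: L rot0 at col 0 lands with bottom-row=0; cleared 0 line(s) (total 0); column heights now [1 1 2 0 0], max=2
Drop 2: Z rot1 at col 0 lands with bottom-row=1; cleared 0 line(s) (total 0); column heights now [3 4 2 0 0], max=4
Drop 3: T rot0 at col 1 lands with bottom-row=4; cleared 0 line(s) (total 0); column heights now [3 5 6 5 0], max=6
Drop 4: O rot0 at col 1 lands with bottom-row=6; cleared 0 line(s) (total 0); column heights now [3 8 8 5 0], max=8
Drop 5: Z rot2 at col 1 lands with bottom-row=8; cleared 0 line(s) (total 0); column heights now [3 10 10 9 0], max=10

Answer: 3 10 10 9 0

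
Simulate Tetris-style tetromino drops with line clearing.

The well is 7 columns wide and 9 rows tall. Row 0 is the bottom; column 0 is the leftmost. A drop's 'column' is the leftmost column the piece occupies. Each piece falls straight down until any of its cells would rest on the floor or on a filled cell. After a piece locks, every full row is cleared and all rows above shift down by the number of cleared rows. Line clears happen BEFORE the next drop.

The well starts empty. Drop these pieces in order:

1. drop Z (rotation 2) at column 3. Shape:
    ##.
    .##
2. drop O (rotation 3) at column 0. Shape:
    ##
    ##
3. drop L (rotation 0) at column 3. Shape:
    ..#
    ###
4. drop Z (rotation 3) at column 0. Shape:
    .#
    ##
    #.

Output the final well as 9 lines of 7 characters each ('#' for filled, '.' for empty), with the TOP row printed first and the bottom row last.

Answer: .......
.......
.......
.......
.#.....
##...#.
#..###.
##.##..
##..##.

Derivation:
Drop 1: Z rot2 at col 3 lands with bottom-row=0; cleared 0 line(s) (total 0); column heights now [0 0 0 2 2 1 0], max=2
Drop 2: O rot3 at col 0 lands with bottom-row=0; cleared 0 line(s) (total 0); column heights now [2 2 0 2 2 1 0], max=2
Drop 3: L rot0 at col 3 lands with bottom-row=2; cleared 0 line(s) (total 0); column heights now [2 2 0 3 3 4 0], max=4
Drop 4: Z rot3 at col 0 lands with bottom-row=2; cleared 0 line(s) (total 0); column heights now [4 5 0 3 3 4 0], max=5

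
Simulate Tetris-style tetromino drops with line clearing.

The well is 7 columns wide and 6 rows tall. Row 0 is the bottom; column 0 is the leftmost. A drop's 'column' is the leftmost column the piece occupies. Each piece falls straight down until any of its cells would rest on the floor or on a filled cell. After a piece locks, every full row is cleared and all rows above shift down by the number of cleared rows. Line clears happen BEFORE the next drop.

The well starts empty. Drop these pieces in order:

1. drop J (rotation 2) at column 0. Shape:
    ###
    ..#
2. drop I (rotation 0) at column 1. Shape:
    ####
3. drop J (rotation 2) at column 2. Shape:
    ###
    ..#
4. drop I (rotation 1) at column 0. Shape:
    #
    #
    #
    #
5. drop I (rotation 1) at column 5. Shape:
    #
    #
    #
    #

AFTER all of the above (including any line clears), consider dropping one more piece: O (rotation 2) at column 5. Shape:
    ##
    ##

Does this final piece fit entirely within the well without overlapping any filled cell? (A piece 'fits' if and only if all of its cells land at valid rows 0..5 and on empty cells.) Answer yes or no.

Answer: yes

Derivation:
Drop 1: J rot2 at col 0 lands with bottom-row=0; cleared 0 line(s) (total 0); column heights now [2 2 2 0 0 0 0], max=2
Drop 2: I rot0 at col 1 lands with bottom-row=2; cleared 0 line(s) (total 0); column heights now [2 3 3 3 3 0 0], max=3
Drop 3: J rot2 at col 2 lands with bottom-row=3; cleared 0 line(s) (total 0); column heights now [2 3 5 5 5 0 0], max=5
Drop 4: I rot1 at col 0 lands with bottom-row=2; cleared 0 line(s) (total 0); column heights now [6 3 5 5 5 0 0], max=6
Drop 5: I rot1 at col 5 lands with bottom-row=0; cleared 0 line(s) (total 0); column heights now [6 3 5 5 5 4 0], max=6
Test piece O rot2 at col 5 (width 2): heights before test = [6 3 5 5 5 4 0]; fits = True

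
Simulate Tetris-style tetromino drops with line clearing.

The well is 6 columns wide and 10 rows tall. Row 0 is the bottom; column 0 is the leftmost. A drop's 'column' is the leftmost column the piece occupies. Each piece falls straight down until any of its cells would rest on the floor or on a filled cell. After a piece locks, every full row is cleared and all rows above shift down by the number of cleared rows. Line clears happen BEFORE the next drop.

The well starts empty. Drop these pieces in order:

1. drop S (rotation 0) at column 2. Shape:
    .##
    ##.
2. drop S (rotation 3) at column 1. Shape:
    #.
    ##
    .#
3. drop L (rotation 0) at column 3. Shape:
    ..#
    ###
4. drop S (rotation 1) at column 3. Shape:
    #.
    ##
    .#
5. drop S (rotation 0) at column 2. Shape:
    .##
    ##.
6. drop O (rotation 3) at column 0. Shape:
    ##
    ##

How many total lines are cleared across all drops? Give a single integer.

Drop 1: S rot0 at col 2 lands with bottom-row=0; cleared 0 line(s) (total 0); column heights now [0 0 1 2 2 0], max=2
Drop 2: S rot3 at col 1 lands with bottom-row=1; cleared 0 line(s) (total 0); column heights now [0 4 3 2 2 0], max=4
Drop 3: L rot0 at col 3 lands with bottom-row=2; cleared 0 line(s) (total 0); column heights now [0 4 3 3 3 4], max=4
Drop 4: S rot1 at col 3 lands with bottom-row=3; cleared 0 line(s) (total 0); column heights now [0 4 3 6 5 4], max=6
Drop 5: S rot0 at col 2 lands with bottom-row=6; cleared 0 line(s) (total 0); column heights now [0 4 7 8 8 4], max=8
Drop 6: O rot3 at col 0 lands with bottom-row=4; cleared 0 line(s) (total 0); column heights now [6 6 7 8 8 4], max=8

Answer: 0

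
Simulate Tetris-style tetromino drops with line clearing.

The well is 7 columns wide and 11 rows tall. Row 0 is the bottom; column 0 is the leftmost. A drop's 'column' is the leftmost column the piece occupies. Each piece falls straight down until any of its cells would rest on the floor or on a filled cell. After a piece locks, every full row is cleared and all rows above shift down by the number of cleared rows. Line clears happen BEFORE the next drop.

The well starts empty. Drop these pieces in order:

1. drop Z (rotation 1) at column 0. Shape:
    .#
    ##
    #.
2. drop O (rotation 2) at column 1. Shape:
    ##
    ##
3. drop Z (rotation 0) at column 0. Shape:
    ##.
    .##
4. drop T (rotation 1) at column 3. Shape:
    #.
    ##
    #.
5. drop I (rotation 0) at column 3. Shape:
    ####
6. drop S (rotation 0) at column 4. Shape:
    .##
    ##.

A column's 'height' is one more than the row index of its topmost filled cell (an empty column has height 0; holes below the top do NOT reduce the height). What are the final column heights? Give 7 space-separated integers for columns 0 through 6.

Drop 1: Z rot1 at col 0 lands with bottom-row=0; cleared 0 line(s) (total 0); column heights now [2 3 0 0 0 0 0], max=3
Drop 2: O rot2 at col 1 lands with bottom-row=3; cleared 0 line(s) (total 0); column heights now [2 5 5 0 0 0 0], max=5
Drop 3: Z rot0 at col 0 lands with bottom-row=5; cleared 0 line(s) (total 0); column heights now [7 7 6 0 0 0 0], max=7
Drop 4: T rot1 at col 3 lands with bottom-row=0; cleared 0 line(s) (total 0); column heights now [7 7 6 3 2 0 0], max=7
Drop 5: I rot0 at col 3 lands with bottom-row=3; cleared 0 line(s) (total 0); column heights now [7 7 6 4 4 4 4], max=7
Drop 6: S rot0 at col 4 lands with bottom-row=4; cleared 0 line(s) (total 0); column heights now [7 7 6 4 5 6 6], max=7

Answer: 7 7 6 4 5 6 6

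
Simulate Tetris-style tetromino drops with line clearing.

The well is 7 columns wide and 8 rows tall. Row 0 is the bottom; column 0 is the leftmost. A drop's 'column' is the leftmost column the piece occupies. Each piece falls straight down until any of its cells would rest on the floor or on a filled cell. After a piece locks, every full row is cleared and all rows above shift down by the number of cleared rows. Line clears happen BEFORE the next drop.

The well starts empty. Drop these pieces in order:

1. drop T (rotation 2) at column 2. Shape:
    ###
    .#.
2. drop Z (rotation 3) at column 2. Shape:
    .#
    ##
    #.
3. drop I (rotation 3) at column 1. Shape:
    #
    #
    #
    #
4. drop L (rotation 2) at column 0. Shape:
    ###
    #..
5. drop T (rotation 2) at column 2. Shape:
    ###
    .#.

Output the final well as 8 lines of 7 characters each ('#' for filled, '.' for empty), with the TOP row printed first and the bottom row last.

Drop 1: T rot2 at col 2 lands with bottom-row=0; cleared 0 line(s) (total 0); column heights now [0 0 2 2 2 0 0], max=2
Drop 2: Z rot3 at col 2 lands with bottom-row=2; cleared 0 line(s) (total 0); column heights now [0 0 4 5 2 0 0], max=5
Drop 3: I rot3 at col 1 lands with bottom-row=0; cleared 0 line(s) (total 0); column heights now [0 4 4 5 2 0 0], max=5
Drop 4: L rot2 at col 0 lands with bottom-row=3; cleared 0 line(s) (total 0); column heights now [5 5 5 5 2 0 0], max=5
Drop 5: T rot2 at col 2 lands with bottom-row=5; cleared 0 line(s) (total 0); column heights now [5 5 7 7 7 0 0], max=7

Answer: .......
..###..
...#...
####...
####...
.##....
.####..
.#.#...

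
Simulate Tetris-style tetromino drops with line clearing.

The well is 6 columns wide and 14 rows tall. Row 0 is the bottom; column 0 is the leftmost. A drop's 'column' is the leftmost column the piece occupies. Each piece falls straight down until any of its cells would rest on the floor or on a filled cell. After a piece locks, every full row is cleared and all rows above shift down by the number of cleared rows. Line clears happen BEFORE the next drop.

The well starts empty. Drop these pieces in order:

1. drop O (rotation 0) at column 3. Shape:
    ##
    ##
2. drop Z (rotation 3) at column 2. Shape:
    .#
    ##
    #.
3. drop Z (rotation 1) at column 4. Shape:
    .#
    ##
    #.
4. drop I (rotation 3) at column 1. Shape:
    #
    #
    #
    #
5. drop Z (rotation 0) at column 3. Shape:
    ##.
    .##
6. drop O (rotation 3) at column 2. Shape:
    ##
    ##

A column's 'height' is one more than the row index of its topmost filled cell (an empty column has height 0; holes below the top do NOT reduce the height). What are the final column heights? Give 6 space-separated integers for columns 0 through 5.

Answer: 0 4 9 9 7 6

Derivation:
Drop 1: O rot0 at col 3 lands with bottom-row=0; cleared 0 line(s) (total 0); column heights now [0 0 0 2 2 0], max=2
Drop 2: Z rot3 at col 2 lands with bottom-row=1; cleared 0 line(s) (total 0); column heights now [0 0 3 4 2 0], max=4
Drop 3: Z rot1 at col 4 lands with bottom-row=2; cleared 0 line(s) (total 0); column heights now [0 0 3 4 4 5], max=5
Drop 4: I rot3 at col 1 lands with bottom-row=0; cleared 0 line(s) (total 0); column heights now [0 4 3 4 4 5], max=5
Drop 5: Z rot0 at col 3 lands with bottom-row=5; cleared 0 line(s) (total 0); column heights now [0 4 3 7 7 6], max=7
Drop 6: O rot3 at col 2 lands with bottom-row=7; cleared 0 line(s) (total 0); column heights now [0 4 9 9 7 6], max=9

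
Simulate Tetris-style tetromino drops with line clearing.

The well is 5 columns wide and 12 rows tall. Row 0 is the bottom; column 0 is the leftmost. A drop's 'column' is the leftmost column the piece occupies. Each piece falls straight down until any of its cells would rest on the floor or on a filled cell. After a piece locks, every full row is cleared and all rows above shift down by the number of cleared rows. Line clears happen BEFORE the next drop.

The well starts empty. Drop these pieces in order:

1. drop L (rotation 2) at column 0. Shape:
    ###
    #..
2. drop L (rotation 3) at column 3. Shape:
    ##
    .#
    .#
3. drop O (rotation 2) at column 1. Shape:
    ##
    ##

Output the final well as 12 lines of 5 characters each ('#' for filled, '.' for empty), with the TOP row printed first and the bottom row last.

Drop 1: L rot2 at col 0 lands with bottom-row=0; cleared 0 line(s) (total 0); column heights now [2 2 2 0 0], max=2
Drop 2: L rot3 at col 3 lands with bottom-row=0; cleared 0 line(s) (total 0); column heights now [2 2 2 3 3], max=3
Drop 3: O rot2 at col 1 lands with bottom-row=2; cleared 0 line(s) (total 0); column heights now [2 4 4 3 3], max=4

Answer: .....
.....
.....
.....
.....
.....
.....
.....
.##..
.####
###.#
#...#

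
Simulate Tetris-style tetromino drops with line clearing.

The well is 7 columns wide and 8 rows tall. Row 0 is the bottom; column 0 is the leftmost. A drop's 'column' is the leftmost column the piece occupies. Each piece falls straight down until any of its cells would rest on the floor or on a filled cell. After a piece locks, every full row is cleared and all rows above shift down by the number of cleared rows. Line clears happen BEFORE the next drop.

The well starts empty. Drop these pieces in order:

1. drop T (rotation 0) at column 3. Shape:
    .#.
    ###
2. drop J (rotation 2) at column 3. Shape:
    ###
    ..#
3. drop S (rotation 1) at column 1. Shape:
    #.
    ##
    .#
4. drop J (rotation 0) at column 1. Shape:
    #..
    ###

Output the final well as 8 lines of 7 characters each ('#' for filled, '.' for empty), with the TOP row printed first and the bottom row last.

Answer: .......
.......
.......
.#.....
.###...
.#.###.
.##.##.
..####.

Derivation:
Drop 1: T rot0 at col 3 lands with bottom-row=0; cleared 0 line(s) (total 0); column heights now [0 0 0 1 2 1 0], max=2
Drop 2: J rot2 at col 3 lands with bottom-row=1; cleared 0 line(s) (total 0); column heights now [0 0 0 3 3 3 0], max=3
Drop 3: S rot1 at col 1 lands with bottom-row=0; cleared 0 line(s) (total 0); column heights now [0 3 2 3 3 3 0], max=3
Drop 4: J rot0 at col 1 lands with bottom-row=3; cleared 0 line(s) (total 0); column heights now [0 5 4 4 3 3 0], max=5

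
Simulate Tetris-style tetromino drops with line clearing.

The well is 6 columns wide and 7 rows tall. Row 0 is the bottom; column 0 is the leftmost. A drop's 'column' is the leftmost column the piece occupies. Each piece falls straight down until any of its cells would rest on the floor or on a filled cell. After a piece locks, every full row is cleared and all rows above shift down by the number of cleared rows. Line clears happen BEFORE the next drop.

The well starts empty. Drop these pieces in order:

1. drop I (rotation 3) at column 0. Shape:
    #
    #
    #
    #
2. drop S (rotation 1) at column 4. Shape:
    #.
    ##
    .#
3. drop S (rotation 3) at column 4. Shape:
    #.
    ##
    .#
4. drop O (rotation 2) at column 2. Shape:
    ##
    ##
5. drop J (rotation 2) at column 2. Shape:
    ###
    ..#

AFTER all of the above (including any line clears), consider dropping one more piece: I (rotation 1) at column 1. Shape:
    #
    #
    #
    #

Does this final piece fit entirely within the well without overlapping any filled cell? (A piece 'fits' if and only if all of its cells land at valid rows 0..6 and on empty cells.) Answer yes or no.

Answer: yes

Derivation:
Drop 1: I rot3 at col 0 lands with bottom-row=0; cleared 0 line(s) (total 0); column heights now [4 0 0 0 0 0], max=4
Drop 2: S rot1 at col 4 lands with bottom-row=0; cleared 0 line(s) (total 0); column heights now [4 0 0 0 3 2], max=4
Drop 3: S rot3 at col 4 lands with bottom-row=2; cleared 0 line(s) (total 0); column heights now [4 0 0 0 5 4], max=5
Drop 4: O rot2 at col 2 lands with bottom-row=0; cleared 0 line(s) (total 0); column heights now [4 0 2 2 5 4], max=5
Drop 5: J rot2 at col 2 lands with bottom-row=5; cleared 0 line(s) (total 0); column heights now [4 0 7 7 7 4], max=7
Test piece I rot1 at col 1 (width 1): heights before test = [4 0 7 7 7 4]; fits = True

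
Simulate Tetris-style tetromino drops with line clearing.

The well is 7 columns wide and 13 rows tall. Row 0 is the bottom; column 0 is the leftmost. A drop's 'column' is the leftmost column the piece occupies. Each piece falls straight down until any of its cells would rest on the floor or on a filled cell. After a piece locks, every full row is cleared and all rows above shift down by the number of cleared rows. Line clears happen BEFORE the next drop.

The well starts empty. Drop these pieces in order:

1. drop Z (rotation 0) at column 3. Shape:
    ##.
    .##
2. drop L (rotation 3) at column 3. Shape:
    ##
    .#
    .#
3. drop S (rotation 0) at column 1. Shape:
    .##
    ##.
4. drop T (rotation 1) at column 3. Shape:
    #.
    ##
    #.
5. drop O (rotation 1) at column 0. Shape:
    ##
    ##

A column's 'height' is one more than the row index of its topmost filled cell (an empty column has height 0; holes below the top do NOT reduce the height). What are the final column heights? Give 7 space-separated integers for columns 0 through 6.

Drop 1: Z rot0 at col 3 lands with bottom-row=0; cleared 0 line(s) (total 0); column heights now [0 0 0 2 2 1 0], max=2
Drop 2: L rot3 at col 3 lands with bottom-row=2; cleared 0 line(s) (total 0); column heights now [0 0 0 5 5 1 0], max=5
Drop 3: S rot0 at col 1 lands with bottom-row=4; cleared 0 line(s) (total 0); column heights now [0 5 6 6 5 1 0], max=6
Drop 4: T rot1 at col 3 lands with bottom-row=6; cleared 0 line(s) (total 0); column heights now [0 5 6 9 8 1 0], max=9
Drop 5: O rot1 at col 0 lands with bottom-row=5; cleared 0 line(s) (total 0); column heights now [7 7 6 9 8 1 0], max=9

Answer: 7 7 6 9 8 1 0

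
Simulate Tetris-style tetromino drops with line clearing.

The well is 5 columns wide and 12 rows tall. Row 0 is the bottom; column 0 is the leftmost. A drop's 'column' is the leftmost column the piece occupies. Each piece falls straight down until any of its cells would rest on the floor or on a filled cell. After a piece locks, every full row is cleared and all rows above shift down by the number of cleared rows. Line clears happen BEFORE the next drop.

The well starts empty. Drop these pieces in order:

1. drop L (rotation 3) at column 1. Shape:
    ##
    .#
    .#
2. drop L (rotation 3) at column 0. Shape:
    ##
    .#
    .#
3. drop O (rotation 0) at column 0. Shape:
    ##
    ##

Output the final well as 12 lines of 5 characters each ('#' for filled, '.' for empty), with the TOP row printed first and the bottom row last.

Drop 1: L rot3 at col 1 lands with bottom-row=0; cleared 0 line(s) (total 0); column heights now [0 3 3 0 0], max=3
Drop 2: L rot3 at col 0 lands with bottom-row=3; cleared 0 line(s) (total 0); column heights now [6 6 3 0 0], max=6
Drop 3: O rot0 at col 0 lands with bottom-row=6; cleared 0 line(s) (total 0); column heights now [8 8 3 0 0], max=8

Answer: .....
.....
.....
.....
##...
##...
##...
.#...
.#...
.##..
..#..
..#..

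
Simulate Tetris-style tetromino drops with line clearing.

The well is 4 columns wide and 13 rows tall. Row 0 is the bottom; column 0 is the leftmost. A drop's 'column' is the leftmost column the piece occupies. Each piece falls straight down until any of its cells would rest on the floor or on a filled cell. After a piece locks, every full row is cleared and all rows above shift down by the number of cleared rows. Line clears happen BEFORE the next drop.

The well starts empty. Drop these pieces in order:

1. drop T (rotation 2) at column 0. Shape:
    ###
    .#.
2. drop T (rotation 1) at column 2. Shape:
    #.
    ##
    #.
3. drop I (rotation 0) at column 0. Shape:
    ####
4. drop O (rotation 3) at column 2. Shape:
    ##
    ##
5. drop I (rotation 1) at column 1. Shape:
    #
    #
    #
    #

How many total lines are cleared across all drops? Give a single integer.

Answer: 1

Derivation:
Drop 1: T rot2 at col 0 lands with bottom-row=0; cleared 0 line(s) (total 0); column heights now [2 2 2 0], max=2
Drop 2: T rot1 at col 2 lands with bottom-row=2; cleared 0 line(s) (total 0); column heights now [2 2 5 4], max=5
Drop 3: I rot0 at col 0 lands with bottom-row=5; cleared 1 line(s) (total 1); column heights now [2 2 5 4], max=5
Drop 4: O rot3 at col 2 lands with bottom-row=5; cleared 0 line(s) (total 1); column heights now [2 2 7 7], max=7
Drop 5: I rot1 at col 1 lands with bottom-row=2; cleared 0 line(s) (total 1); column heights now [2 6 7 7], max=7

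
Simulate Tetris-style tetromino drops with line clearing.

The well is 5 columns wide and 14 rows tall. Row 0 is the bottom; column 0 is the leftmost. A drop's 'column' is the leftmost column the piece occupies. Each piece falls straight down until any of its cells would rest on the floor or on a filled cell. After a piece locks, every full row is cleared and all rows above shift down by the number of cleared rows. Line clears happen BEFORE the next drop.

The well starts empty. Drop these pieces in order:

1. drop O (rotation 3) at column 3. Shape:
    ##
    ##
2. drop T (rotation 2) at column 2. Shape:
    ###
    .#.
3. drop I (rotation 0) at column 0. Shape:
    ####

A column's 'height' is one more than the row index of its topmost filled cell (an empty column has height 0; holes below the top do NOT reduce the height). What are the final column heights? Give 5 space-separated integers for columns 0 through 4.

Drop 1: O rot3 at col 3 lands with bottom-row=0; cleared 0 line(s) (total 0); column heights now [0 0 0 2 2], max=2
Drop 2: T rot2 at col 2 lands with bottom-row=2; cleared 0 line(s) (total 0); column heights now [0 0 4 4 4], max=4
Drop 3: I rot0 at col 0 lands with bottom-row=4; cleared 0 line(s) (total 0); column heights now [5 5 5 5 4], max=5

Answer: 5 5 5 5 4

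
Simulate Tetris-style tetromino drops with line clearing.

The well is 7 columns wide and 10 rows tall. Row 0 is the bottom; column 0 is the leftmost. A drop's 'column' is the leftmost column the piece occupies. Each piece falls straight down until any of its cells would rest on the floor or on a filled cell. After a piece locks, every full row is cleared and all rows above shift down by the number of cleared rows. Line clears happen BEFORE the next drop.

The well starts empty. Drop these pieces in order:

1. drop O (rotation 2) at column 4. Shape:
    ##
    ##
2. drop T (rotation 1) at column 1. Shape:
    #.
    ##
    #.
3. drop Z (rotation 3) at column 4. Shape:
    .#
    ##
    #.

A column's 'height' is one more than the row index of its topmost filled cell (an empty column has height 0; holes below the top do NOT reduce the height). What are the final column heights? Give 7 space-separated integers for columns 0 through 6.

Drop 1: O rot2 at col 4 lands with bottom-row=0; cleared 0 line(s) (total 0); column heights now [0 0 0 0 2 2 0], max=2
Drop 2: T rot1 at col 1 lands with bottom-row=0; cleared 0 line(s) (total 0); column heights now [0 3 2 0 2 2 0], max=3
Drop 3: Z rot3 at col 4 lands with bottom-row=2; cleared 0 line(s) (total 0); column heights now [0 3 2 0 4 5 0], max=5

Answer: 0 3 2 0 4 5 0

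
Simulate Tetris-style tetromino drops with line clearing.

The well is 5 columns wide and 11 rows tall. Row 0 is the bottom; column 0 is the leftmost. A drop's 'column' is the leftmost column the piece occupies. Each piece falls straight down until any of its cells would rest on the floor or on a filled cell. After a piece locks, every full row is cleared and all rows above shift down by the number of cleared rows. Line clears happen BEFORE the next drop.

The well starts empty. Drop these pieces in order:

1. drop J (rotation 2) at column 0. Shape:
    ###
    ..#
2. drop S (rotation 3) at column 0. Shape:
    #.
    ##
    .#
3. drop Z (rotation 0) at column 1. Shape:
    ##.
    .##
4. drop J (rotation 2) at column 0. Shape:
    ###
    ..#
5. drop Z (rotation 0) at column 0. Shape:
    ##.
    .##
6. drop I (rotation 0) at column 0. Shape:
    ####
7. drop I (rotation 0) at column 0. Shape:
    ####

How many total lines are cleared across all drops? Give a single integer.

Drop 1: J rot2 at col 0 lands with bottom-row=0; cleared 0 line(s) (total 0); column heights now [2 2 2 0 0], max=2
Drop 2: S rot3 at col 0 lands with bottom-row=2; cleared 0 line(s) (total 0); column heights now [5 4 2 0 0], max=5
Drop 3: Z rot0 at col 1 lands with bottom-row=3; cleared 0 line(s) (total 0); column heights now [5 5 5 4 0], max=5
Drop 4: J rot2 at col 0 lands with bottom-row=5; cleared 0 line(s) (total 0); column heights now [7 7 7 4 0], max=7
Drop 5: Z rot0 at col 0 lands with bottom-row=7; cleared 0 line(s) (total 0); column heights now [9 9 8 4 0], max=9
Drop 6: I rot0 at col 0 lands with bottom-row=9; cleared 0 line(s) (total 0); column heights now [10 10 10 10 0], max=10
Drop 7: I rot0 at col 0 lands with bottom-row=10; cleared 0 line(s) (total 0); column heights now [11 11 11 11 0], max=11

Answer: 0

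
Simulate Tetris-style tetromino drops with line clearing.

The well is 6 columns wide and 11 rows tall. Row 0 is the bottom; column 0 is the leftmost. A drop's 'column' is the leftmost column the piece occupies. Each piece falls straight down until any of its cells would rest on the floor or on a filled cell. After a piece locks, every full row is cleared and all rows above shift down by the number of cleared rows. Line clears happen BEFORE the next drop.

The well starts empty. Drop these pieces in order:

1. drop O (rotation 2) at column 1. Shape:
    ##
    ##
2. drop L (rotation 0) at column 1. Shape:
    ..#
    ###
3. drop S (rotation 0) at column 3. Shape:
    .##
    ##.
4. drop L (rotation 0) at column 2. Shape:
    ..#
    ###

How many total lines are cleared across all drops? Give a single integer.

Answer: 0

Derivation:
Drop 1: O rot2 at col 1 lands with bottom-row=0; cleared 0 line(s) (total 0); column heights now [0 2 2 0 0 0], max=2
Drop 2: L rot0 at col 1 lands with bottom-row=2; cleared 0 line(s) (total 0); column heights now [0 3 3 4 0 0], max=4
Drop 3: S rot0 at col 3 lands with bottom-row=4; cleared 0 line(s) (total 0); column heights now [0 3 3 5 6 6], max=6
Drop 4: L rot0 at col 2 lands with bottom-row=6; cleared 0 line(s) (total 0); column heights now [0 3 7 7 8 6], max=8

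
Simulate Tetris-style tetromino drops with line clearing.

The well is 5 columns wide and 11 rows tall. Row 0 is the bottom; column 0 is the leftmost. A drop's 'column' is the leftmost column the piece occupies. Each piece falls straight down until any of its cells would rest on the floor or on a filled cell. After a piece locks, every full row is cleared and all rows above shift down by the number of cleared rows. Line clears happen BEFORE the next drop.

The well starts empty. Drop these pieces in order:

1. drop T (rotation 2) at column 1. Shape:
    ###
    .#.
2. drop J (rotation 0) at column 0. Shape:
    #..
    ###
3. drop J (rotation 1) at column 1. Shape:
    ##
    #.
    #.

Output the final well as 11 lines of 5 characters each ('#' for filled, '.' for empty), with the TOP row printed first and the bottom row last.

Answer: .....
.....
.....
.....
.....
.##..
.#...
##...
###..
.###.
..#..

Derivation:
Drop 1: T rot2 at col 1 lands with bottom-row=0; cleared 0 line(s) (total 0); column heights now [0 2 2 2 0], max=2
Drop 2: J rot0 at col 0 lands with bottom-row=2; cleared 0 line(s) (total 0); column heights now [4 3 3 2 0], max=4
Drop 3: J rot1 at col 1 lands with bottom-row=3; cleared 0 line(s) (total 0); column heights now [4 6 6 2 0], max=6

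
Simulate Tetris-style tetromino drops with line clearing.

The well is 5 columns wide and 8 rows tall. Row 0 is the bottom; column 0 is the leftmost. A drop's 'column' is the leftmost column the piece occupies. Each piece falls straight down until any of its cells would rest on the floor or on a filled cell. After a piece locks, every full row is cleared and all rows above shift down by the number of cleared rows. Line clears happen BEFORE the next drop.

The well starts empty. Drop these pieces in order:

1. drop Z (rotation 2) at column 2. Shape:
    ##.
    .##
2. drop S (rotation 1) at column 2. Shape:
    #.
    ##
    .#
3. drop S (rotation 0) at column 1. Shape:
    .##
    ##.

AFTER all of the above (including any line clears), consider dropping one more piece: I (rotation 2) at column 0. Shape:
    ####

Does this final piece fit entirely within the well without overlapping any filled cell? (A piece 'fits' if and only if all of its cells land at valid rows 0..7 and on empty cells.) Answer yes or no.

Drop 1: Z rot2 at col 2 lands with bottom-row=0; cleared 0 line(s) (total 0); column heights now [0 0 2 2 1], max=2
Drop 2: S rot1 at col 2 lands with bottom-row=2; cleared 0 line(s) (total 0); column heights now [0 0 5 4 1], max=5
Drop 3: S rot0 at col 1 lands with bottom-row=5; cleared 0 line(s) (total 0); column heights now [0 6 7 7 1], max=7
Test piece I rot2 at col 0 (width 4): heights before test = [0 6 7 7 1]; fits = True

Answer: yes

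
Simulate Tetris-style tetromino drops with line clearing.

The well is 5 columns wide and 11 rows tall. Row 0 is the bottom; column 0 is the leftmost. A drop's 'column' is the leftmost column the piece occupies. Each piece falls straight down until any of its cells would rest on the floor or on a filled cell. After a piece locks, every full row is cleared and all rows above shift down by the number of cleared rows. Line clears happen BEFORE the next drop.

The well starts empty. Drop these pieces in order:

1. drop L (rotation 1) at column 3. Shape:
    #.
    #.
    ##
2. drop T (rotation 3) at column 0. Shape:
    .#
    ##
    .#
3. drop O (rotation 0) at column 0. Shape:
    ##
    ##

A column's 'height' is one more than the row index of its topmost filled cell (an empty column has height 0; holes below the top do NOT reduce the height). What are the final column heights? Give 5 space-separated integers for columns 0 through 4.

Drop 1: L rot1 at col 3 lands with bottom-row=0; cleared 0 line(s) (total 0); column heights now [0 0 0 3 1], max=3
Drop 2: T rot3 at col 0 lands with bottom-row=0; cleared 0 line(s) (total 0); column heights now [2 3 0 3 1], max=3
Drop 3: O rot0 at col 0 lands with bottom-row=3; cleared 0 line(s) (total 0); column heights now [5 5 0 3 1], max=5

Answer: 5 5 0 3 1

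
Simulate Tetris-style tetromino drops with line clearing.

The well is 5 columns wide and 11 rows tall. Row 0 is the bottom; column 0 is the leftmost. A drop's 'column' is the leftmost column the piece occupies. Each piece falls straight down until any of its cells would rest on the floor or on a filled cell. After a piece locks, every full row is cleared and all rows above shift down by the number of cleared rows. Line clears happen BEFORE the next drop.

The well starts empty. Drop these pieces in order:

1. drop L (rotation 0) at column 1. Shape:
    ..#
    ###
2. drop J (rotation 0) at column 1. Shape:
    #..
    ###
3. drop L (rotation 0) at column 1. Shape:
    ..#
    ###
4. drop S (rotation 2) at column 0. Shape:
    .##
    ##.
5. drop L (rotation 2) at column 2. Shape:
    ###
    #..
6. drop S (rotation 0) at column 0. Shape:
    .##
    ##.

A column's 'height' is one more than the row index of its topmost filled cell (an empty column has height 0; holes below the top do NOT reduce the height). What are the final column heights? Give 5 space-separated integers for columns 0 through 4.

Answer: 6 9 9 6 0

Derivation:
Drop 1: L rot0 at col 1 lands with bottom-row=0; cleared 0 line(s) (total 0); column heights now [0 1 1 2 0], max=2
Drop 2: J rot0 at col 1 lands with bottom-row=2; cleared 0 line(s) (total 0); column heights now [0 4 3 3 0], max=4
Drop 3: L rot0 at col 1 lands with bottom-row=4; cleared 0 line(s) (total 0); column heights now [0 5 5 6 0], max=6
Drop 4: S rot2 at col 0 lands with bottom-row=5; cleared 0 line(s) (total 0); column heights now [6 7 7 6 0], max=7
Drop 5: L rot2 at col 2 lands with bottom-row=7; cleared 0 line(s) (total 0); column heights now [6 7 9 9 9], max=9
Drop 6: S rot0 at col 0 lands with bottom-row=8; cleared 1 line(s) (total 1); column heights now [6 9 9 6 0], max=9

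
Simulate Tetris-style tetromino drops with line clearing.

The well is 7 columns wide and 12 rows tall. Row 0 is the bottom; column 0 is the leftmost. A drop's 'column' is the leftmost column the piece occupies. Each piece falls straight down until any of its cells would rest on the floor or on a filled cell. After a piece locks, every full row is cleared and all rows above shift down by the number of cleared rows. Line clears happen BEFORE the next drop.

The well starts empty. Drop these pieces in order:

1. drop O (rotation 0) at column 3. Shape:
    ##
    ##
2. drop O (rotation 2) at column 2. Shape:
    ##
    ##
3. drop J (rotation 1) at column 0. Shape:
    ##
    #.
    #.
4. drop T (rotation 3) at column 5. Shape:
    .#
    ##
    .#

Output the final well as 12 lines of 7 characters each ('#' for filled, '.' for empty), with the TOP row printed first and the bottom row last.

Answer: .......
.......
.......
.......
.......
.......
.......
.......
..##...
####..#
#..####
#..##.#

Derivation:
Drop 1: O rot0 at col 3 lands with bottom-row=0; cleared 0 line(s) (total 0); column heights now [0 0 0 2 2 0 0], max=2
Drop 2: O rot2 at col 2 lands with bottom-row=2; cleared 0 line(s) (total 0); column heights now [0 0 4 4 2 0 0], max=4
Drop 3: J rot1 at col 0 lands with bottom-row=0; cleared 0 line(s) (total 0); column heights now [3 3 4 4 2 0 0], max=4
Drop 4: T rot3 at col 5 lands with bottom-row=0; cleared 0 line(s) (total 0); column heights now [3 3 4 4 2 2 3], max=4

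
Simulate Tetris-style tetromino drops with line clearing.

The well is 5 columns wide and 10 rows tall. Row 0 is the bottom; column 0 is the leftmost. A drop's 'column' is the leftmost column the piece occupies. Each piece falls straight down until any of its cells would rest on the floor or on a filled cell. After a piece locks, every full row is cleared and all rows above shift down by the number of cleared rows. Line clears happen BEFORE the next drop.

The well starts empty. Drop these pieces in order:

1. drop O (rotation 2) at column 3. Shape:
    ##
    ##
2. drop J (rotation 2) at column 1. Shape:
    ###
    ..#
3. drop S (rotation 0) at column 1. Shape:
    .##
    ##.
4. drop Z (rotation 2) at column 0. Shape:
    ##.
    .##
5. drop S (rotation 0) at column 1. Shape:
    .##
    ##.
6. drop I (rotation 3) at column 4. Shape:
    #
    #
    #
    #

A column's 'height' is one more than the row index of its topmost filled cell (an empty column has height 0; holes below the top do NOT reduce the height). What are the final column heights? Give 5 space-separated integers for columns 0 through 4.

Answer: 8 9 10 10 6

Derivation:
Drop 1: O rot2 at col 3 lands with bottom-row=0; cleared 0 line(s) (total 0); column heights now [0 0 0 2 2], max=2
Drop 2: J rot2 at col 1 lands with bottom-row=2; cleared 0 line(s) (total 0); column heights now [0 4 4 4 2], max=4
Drop 3: S rot0 at col 1 lands with bottom-row=4; cleared 0 line(s) (total 0); column heights now [0 5 6 6 2], max=6
Drop 4: Z rot2 at col 0 lands with bottom-row=6; cleared 0 line(s) (total 0); column heights now [8 8 7 6 2], max=8
Drop 5: S rot0 at col 1 lands with bottom-row=8; cleared 0 line(s) (total 0); column heights now [8 9 10 10 2], max=10
Drop 6: I rot3 at col 4 lands with bottom-row=2; cleared 0 line(s) (total 0); column heights now [8 9 10 10 6], max=10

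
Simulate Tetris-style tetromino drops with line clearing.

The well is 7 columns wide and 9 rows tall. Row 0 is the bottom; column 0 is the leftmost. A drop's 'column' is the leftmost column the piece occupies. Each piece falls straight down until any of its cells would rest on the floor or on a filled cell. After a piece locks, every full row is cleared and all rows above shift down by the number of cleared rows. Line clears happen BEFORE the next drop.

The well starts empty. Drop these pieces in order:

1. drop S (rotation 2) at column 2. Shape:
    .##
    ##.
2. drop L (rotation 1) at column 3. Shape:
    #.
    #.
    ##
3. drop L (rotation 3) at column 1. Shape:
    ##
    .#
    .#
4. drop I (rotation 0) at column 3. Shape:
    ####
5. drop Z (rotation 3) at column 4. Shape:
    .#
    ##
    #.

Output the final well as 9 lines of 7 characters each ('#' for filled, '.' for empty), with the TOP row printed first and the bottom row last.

Drop 1: S rot2 at col 2 lands with bottom-row=0; cleared 0 line(s) (total 0); column heights now [0 0 1 2 2 0 0], max=2
Drop 2: L rot1 at col 3 lands with bottom-row=2; cleared 0 line(s) (total 0); column heights now [0 0 1 5 3 0 0], max=5
Drop 3: L rot3 at col 1 lands with bottom-row=1; cleared 0 line(s) (total 0); column heights now [0 4 4 5 3 0 0], max=5
Drop 4: I rot0 at col 3 lands with bottom-row=5; cleared 0 line(s) (total 0); column heights now [0 4 4 6 6 6 6], max=6
Drop 5: Z rot3 at col 4 lands with bottom-row=6; cleared 0 line(s) (total 0); column heights now [0 4 4 6 8 9 6], max=9

Answer: .....#.
....##.
....#..
...####
...#...
.###...
..###..
..###..
..##...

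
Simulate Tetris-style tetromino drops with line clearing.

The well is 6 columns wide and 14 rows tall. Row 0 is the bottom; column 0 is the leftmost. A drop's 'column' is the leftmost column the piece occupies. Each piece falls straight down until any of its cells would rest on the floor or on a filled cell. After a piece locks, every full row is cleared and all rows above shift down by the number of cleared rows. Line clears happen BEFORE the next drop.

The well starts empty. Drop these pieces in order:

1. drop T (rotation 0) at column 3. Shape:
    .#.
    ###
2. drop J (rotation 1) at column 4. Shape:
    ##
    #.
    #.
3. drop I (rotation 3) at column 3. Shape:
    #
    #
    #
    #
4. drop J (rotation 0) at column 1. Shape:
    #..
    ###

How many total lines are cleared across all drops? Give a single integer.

Answer: 0

Derivation:
Drop 1: T rot0 at col 3 lands with bottom-row=0; cleared 0 line(s) (total 0); column heights now [0 0 0 1 2 1], max=2
Drop 2: J rot1 at col 4 lands with bottom-row=2; cleared 0 line(s) (total 0); column heights now [0 0 0 1 5 5], max=5
Drop 3: I rot3 at col 3 lands with bottom-row=1; cleared 0 line(s) (total 0); column heights now [0 0 0 5 5 5], max=5
Drop 4: J rot0 at col 1 lands with bottom-row=5; cleared 0 line(s) (total 0); column heights now [0 7 6 6 5 5], max=7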